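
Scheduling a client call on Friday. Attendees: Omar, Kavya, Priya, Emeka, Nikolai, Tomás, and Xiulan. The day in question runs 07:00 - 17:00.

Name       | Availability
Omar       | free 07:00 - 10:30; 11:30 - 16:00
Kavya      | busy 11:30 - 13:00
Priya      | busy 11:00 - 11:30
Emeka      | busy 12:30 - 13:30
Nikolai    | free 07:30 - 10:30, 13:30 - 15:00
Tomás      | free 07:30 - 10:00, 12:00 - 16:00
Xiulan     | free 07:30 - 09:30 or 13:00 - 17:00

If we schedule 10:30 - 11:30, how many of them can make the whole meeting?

Omar free: 07:00-10:30, 11:30-16:00.
Kavya free: 07:00-11:30, 13:00-17:00 (invert busy blocks within the working day).
Priya free: 07:00-11:00, 11:30-17:00 (invert busy blocks within the working day).
Emeka free: 07:00-12:30, 13:30-17:00 (invert busy blocks within the working day).
Nikolai free: 07:30-10:30, 13:30-15:00.
Tomás free: 07:30-10:00, 12:00-16:00.
Xiulan free: 07:30-09:30, 13:00-17:00.
Kavya and Emeka can make the full 10:30-11:30 slot — that's 2.

2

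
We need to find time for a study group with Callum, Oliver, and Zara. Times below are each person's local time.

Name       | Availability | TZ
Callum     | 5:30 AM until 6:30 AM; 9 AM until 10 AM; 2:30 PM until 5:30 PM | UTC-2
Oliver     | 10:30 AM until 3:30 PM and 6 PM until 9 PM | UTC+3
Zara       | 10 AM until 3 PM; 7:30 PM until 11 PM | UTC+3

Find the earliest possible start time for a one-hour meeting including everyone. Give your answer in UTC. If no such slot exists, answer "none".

07:30

Callum in UTC: 07:30-08:30, 11:00-12:00, 16:30-19:30 (add 2h to convert from UTC-2).
Oliver in UTC: 07:30-12:30, 15:00-18:00 (subtract 3h to convert from UTC+3).
Zara in UTC: 07:00-12:00, 16:30-20:00 (subtract 3h to convert from UTC+3).
Callum ∩ Oliver: 07:30-08:30, 11:00-12:00, 16:30-18:00.
Callum ∩ Oliver ∩ Zara: 07:30-08:30, 11:00-12:00, 16:30-18:00.
The first common window of at least 60 minutes is 07:30-08:30, so the earliest start is 07:30.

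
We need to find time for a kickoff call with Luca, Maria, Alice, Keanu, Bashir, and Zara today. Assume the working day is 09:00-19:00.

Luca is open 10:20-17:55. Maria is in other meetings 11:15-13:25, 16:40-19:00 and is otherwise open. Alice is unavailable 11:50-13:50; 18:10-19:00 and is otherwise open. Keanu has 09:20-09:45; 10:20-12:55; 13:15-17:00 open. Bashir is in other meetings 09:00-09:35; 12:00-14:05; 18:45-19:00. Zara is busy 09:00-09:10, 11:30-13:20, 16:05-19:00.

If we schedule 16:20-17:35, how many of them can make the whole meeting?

3

Luca free: 10:20-17:55.
Maria free: 09:00-11:15, 13:25-16:40 (invert busy blocks within the working day).
Alice free: 09:00-11:50, 13:50-18:10 (invert busy blocks within the working day).
Keanu free: 09:20-09:45, 10:20-12:55, 13:15-17:00.
Bashir free: 09:35-12:00, 14:05-18:45 (invert busy blocks within the working day).
Zara free: 09:10-11:30, 13:20-16:05 (invert busy blocks within the working day).
Luca, Alice, and Bashir can make the full 16:20-17:35 slot — that's 3.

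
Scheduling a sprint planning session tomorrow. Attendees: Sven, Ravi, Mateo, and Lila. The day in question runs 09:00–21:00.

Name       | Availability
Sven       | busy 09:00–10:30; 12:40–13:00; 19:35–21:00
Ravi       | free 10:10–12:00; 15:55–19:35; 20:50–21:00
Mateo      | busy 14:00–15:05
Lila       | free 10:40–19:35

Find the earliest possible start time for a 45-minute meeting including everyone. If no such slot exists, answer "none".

10:40

Sven free: 10:30-12:40, 13:00-19:35 (invert busy blocks within the working day).
Ravi free: 10:10-12:00, 15:55-19:35, 20:50-21:00.
Mateo free: 09:00-14:00, 15:05-21:00 (invert busy blocks within the working day).
Lila free: 10:40-19:35.
Sven ∩ Ravi: 10:30-12:00, 15:55-19:35.
Sven ∩ Ravi ∩ Mateo: 10:30-12:00, 15:55-19:35.
Sven ∩ Ravi ∩ Mateo ∩ Lila: 10:40-12:00, 15:55-19:35.
Those are the intersection windows.
The first common window of at least 45 minutes is 10:40-12:00, so the earliest start is 10:40.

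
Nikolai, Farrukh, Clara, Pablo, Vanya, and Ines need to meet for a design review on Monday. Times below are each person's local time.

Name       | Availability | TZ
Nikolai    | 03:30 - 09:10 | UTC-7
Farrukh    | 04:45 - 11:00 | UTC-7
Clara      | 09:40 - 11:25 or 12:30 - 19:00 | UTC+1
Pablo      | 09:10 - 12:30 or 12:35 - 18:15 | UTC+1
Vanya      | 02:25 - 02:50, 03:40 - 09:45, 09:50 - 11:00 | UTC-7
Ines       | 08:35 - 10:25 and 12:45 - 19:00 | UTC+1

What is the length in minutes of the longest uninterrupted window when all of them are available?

Nikolai in UTC: 10:30-16:10 (add 7h to convert from UTC-7).
Farrukh in UTC: 11:45-18:00 (add 7h to convert from UTC-7).
Clara in UTC: 08:40-10:25, 11:30-18:00 (subtract 1h to convert from UTC+1).
Pablo in UTC: 08:10-11:30, 11:35-17:15 (subtract 1h to convert from UTC+1).
Vanya in UTC: 09:25-09:50, 10:40-16:45, 16:50-18:00 (add 7h to convert from UTC-7).
Ines in UTC: 07:35-09:25, 11:45-18:00 (subtract 1h to convert from UTC+1).
Nikolai ∩ Farrukh: 11:45-16:10.
Nikolai ∩ Farrukh ∩ Clara: 11:45-16:10.
Nikolai ∩ Farrukh ∩ Clara ∩ Pablo: 11:45-16:10.
Nikolai ∩ Farrukh ∩ Clara ∩ Pablo ∩ Vanya: 11:45-16:10.
Nikolai ∩ Farrukh ∩ Clara ∩ Pablo ∩ Vanya ∩ Ines: 11:45-16:10.
The longest is 11:45-16:10 at 265 minutes.

265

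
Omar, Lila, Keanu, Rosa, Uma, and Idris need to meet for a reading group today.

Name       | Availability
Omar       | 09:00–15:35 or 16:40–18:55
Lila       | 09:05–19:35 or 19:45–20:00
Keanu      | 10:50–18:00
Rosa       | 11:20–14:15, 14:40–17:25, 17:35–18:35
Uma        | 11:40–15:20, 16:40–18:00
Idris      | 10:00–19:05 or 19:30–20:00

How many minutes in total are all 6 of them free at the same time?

Omar ∩ Lila: 09:05-15:35, 16:40-18:55.
Omar ∩ Lila ∩ Keanu: 10:50-15:35, 16:40-18:00.
Omar ∩ Lila ∩ Keanu ∩ Rosa: 11:20-14:15, 14:40-15:35, 16:40-17:25, 17:35-18:00.
Omar ∩ Lila ∩ Keanu ∩ Rosa ∩ Uma: 11:40-14:15, 14:40-15:20, 16:40-17:25, 17:35-18:00.
Omar ∩ Lila ∩ Keanu ∩ Rosa ∩ Uma ∩ Idris: 11:40-14:15, 14:40-15:20, 16:40-17:25, 17:35-18:00.
Summing the common windows: 155 + 40 + 45 + 25 = 265 minutes.

265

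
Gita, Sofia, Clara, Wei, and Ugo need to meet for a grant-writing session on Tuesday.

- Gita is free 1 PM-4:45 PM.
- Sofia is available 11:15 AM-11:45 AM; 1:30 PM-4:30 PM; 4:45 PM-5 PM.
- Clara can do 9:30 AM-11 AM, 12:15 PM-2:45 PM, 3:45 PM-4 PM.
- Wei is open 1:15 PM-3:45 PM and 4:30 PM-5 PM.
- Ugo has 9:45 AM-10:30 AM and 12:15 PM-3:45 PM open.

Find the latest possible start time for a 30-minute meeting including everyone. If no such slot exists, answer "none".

Gita ∩ Sofia: 13:30-16:30.
Gita ∩ Sofia ∩ Clara: 13:30-14:45, 15:45-16:00.
Gita ∩ Sofia ∩ Clara ∩ Wei: 13:30-14:45.
Gita ∩ Sofia ∩ Clara ∩ Wei ∩ Ugo: 13:30-14:45.
The last common window of at least 30 minutes is 13:30-14:45; a 30-minute meeting can start as late as 14:15 and still end by 14:45.

14:15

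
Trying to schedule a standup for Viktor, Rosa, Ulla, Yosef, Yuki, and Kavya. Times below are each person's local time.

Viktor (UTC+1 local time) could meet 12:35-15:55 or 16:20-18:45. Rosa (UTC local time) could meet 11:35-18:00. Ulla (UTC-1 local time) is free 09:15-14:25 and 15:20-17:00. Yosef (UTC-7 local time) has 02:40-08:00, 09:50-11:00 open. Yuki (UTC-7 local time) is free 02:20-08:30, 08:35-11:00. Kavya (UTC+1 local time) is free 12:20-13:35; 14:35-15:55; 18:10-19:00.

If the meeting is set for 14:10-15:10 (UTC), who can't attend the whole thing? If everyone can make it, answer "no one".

Viktor in UTC: 11:35-14:55, 15:20-17:45 (subtract 1h to convert from UTC+1).
Rosa in UTC: 11:35-18:00.
Ulla in UTC: 10:15-15:25, 16:20-18:00 (add 1h to convert from UTC-1).
Yosef in UTC: 09:40-15:00, 16:50-18:00 (add 7h to convert from UTC-7).
Yuki in UTC: 09:20-15:30, 15:35-18:00 (add 7h to convert from UTC-7).
Kavya in UTC: 11:20-12:35, 13:35-14:55, 17:10-18:00 (subtract 1h to convert from UTC+1).
Viktor: not fully free for 14:10-15:10. Rosa: free for 14:10-15:10. Ulla: free for 14:10-15:10. Yosef: not fully free for 14:10-15:10. Yuki: free for 14:10-15:10. Kavya: not fully free for 14:10-15:10.

Kavya, Viktor, Yosef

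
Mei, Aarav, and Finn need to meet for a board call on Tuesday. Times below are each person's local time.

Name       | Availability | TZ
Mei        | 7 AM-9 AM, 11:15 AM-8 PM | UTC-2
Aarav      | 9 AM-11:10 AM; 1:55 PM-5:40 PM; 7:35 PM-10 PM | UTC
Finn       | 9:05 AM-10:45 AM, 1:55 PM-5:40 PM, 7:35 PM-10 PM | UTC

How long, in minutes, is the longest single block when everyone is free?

225

Mei in UTC: 09:00-11:00, 13:15-22:00 (add 2h to convert from UTC-2).
Aarav in UTC: 09:00-11:10, 13:55-17:40, 19:35-22:00.
Finn in UTC: 09:05-10:45, 13:55-17:40, 19:35-22:00.
Mei ∩ Aarav: 09:00-11:00, 13:55-17:40, 19:35-22:00.
Mei ∩ Aarav ∩ Finn: 09:05-10:45, 13:55-17:40, 19:35-22:00.
So the common availability across everyone is 09:05-10:45, 13:55-17:40, 19:35-22:00.
The longest is 13:55-17:40 at 225 minutes.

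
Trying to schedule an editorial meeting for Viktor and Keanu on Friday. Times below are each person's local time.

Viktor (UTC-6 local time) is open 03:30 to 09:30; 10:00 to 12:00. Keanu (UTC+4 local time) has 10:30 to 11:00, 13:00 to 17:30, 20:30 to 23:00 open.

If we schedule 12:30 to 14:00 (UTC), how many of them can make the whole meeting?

Viktor in UTC: 09:30-15:30, 16:00-18:00 (add 6h to convert from UTC-6).
Keanu in UTC: 06:30-07:00, 09:00-13:30, 16:30-19:00 (subtract 4h to convert from UTC+4).
Viktor can make the full 12:30-14:00 slot — that's 1.

1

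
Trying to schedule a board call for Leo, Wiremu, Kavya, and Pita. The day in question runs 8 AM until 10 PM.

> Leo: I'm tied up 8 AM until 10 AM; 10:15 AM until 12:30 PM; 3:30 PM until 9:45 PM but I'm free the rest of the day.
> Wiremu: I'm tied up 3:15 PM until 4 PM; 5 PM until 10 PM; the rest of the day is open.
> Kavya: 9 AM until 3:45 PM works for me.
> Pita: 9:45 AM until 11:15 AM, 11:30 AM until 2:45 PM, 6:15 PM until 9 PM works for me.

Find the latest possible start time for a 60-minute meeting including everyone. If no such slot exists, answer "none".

13:45

Leo free: 10:00-10:15, 12:30-15:30, 21:45-22:00 (invert busy blocks within the working day).
Wiremu free: 08:00-15:15, 16:00-17:00 (invert busy blocks within the working day).
Kavya free: 09:00-15:45.
Pita free: 09:45-11:15, 11:30-14:45, 18:15-21:00.
Leo ∩ Wiremu: 10:00-10:15, 12:30-15:15.
Leo ∩ Wiremu ∩ Kavya: 10:00-10:15, 12:30-15:15.
Leo ∩ Wiremu ∩ Kavya ∩ Pita: 10:00-10:15, 12:30-14:45.
So the common availability across everyone is 10:00-10:15, 12:30-14:45.
The last common window of at least 60 minutes is 12:30-14:45; a 60-minute meeting can start as late as 13:45 and still end by 14:45.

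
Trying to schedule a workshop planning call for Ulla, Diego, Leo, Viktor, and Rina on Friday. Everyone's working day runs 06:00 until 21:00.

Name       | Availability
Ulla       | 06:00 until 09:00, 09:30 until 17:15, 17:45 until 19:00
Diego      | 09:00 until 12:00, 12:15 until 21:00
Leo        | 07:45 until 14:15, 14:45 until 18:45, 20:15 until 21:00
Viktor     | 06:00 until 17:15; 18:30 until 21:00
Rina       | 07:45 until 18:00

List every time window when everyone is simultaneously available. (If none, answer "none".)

Ulla ∩ Diego: 09:30-12:00, 12:15-17:15, 17:45-19:00.
Ulla ∩ Diego ∩ Leo: 09:30-12:00, 12:15-14:15, 14:45-17:15, 17:45-18:45.
Ulla ∩ Diego ∩ Leo ∩ Viktor: 09:30-12:00, 12:15-14:15, 14:45-17:15, 18:30-18:45.
Ulla ∩ Diego ∩ Leo ∩ Viktor ∩ Rina: 09:30-12:00, 12:15-14:15, 14:45-17:15.

09:30-12:00, 12:15-14:15, 14:45-17:15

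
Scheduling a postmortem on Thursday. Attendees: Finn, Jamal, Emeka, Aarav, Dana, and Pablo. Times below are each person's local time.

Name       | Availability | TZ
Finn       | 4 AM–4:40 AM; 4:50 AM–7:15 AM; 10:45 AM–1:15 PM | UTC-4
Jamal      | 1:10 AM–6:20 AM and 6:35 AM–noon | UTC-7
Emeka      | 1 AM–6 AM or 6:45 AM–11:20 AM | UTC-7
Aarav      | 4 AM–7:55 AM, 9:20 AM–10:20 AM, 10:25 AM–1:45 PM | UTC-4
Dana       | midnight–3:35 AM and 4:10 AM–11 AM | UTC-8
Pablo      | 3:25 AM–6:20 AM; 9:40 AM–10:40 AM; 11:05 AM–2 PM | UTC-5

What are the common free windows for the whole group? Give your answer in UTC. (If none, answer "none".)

Finn in UTC: 08:00-08:40, 08:50-11:15, 14:45-17:15 (add 4h to convert from UTC-4).
Jamal in UTC: 08:10-13:20, 13:35-19:00 (add 7h to convert from UTC-7).
Emeka in UTC: 08:00-13:00, 13:45-18:20 (add 7h to convert from UTC-7).
Aarav in UTC: 08:00-11:55, 13:20-14:20, 14:25-17:45 (add 4h to convert from UTC-4).
Dana in UTC: 08:00-11:35, 12:10-19:00 (add 8h to convert from UTC-8).
Pablo in UTC: 08:25-11:20, 14:40-15:40, 16:05-19:00 (add 5h to convert from UTC-5).
Finn ∩ Jamal: 08:10-08:40, 08:50-11:15, 14:45-17:15.
Finn ∩ Jamal ∩ Emeka: 08:10-08:40, 08:50-11:15, 14:45-17:15.
Finn ∩ Jamal ∩ Emeka ∩ Aarav: 08:10-08:40, 08:50-11:15, 14:45-17:15.
Finn ∩ Jamal ∩ Emeka ∩ Aarav ∩ Dana: 08:10-08:40, 08:50-11:15, 14:45-17:15.
Finn ∩ Jamal ∩ Emeka ∩ Aarav ∩ Dana ∩ Pablo: 08:25-08:40, 08:50-11:15, 14:45-15:40, 16:05-17:15.

08:25-08:40, 08:50-11:15, 14:45-15:40, 16:05-17:15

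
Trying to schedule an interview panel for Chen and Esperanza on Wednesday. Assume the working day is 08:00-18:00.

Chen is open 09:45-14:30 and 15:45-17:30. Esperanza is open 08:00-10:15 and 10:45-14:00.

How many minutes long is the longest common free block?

Chen ∩ Esperanza: 09:45-10:15, 10:45-14:00.
The longest is 10:45-14:00 at 195 minutes.

195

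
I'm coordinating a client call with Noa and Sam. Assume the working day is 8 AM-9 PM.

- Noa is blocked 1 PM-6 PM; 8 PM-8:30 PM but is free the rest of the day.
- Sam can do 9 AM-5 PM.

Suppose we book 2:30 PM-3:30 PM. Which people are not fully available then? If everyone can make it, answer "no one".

Noa

Noa free: 08:00-13:00, 18:00-20:00, 20:30-21:00 (invert busy blocks within the working day).
Sam free: 09:00-17:00.
Noa: not fully free for 14:30-15:30. Sam: free for 14:30-15:30.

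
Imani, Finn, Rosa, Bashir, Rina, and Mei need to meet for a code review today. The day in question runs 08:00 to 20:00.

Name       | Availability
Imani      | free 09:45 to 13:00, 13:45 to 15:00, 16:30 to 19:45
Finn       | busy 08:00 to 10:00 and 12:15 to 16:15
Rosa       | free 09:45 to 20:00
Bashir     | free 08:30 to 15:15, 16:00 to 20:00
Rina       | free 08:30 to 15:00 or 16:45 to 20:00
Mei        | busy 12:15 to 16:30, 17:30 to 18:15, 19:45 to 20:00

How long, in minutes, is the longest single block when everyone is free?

135

Imani free: 09:45-13:00, 13:45-15:00, 16:30-19:45.
Finn free: 10:00-12:15, 16:15-20:00 (invert busy blocks within the working day).
Rosa free: 09:45-20:00.
Bashir free: 08:30-15:15, 16:00-20:00.
Rina free: 08:30-15:00, 16:45-20:00.
Mei free: 08:00-12:15, 16:30-17:30, 18:15-19:45 (invert busy blocks within the working day).
Imani ∩ Finn: 10:00-12:15, 16:30-19:45.
Imani ∩ Finn ∩ Rosa: 10:00-12:15, 16:30-19:45.
Imani ∩ Finn ∩ Rosa ∩ Bashir: 10:00-12:15, 16:30-19:45.
Imani ∩ Finn ∩ Rosa ∩ Bashir ∩ Rina: 10:00-12:15, 16:45-19:45.
Imani ∩ Finn ∩ Rosa ∩ Bashir ∩ Rina ∩ Mei: 10:00-12:15, 16:45-17:30, 18:15-19:45.
The longest is 10:00-12:15 at 135 minutes.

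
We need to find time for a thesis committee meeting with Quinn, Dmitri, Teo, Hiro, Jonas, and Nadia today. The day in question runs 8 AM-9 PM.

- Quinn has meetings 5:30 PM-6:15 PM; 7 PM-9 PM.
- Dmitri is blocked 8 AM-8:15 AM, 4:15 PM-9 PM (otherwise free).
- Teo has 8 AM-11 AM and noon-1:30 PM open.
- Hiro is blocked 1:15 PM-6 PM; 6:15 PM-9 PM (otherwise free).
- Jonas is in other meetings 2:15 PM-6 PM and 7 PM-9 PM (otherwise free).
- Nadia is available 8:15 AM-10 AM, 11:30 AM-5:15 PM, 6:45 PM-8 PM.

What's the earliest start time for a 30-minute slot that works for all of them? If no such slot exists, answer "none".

08:15

Quinn free: 08:00-17:30, 18:15-19:00 (invert busy blocks within the working day).
Dmitri free: 08:15-16:15 (invert busy blocks within the working day).
Teo free: 08:00-11:00, 12:00-13:30.
Hiro free: 08:00-13:15, 18:00-18:15 (invert busy blocks within the working day).
Jonas free: 08:00-14:15, 18:00-19:00 (invert busy blocks within the working day).
Nadia free: 08:15-10:00, 11:30-17:15, 18:45-20:00.
Quinn ∩ Dmitri: 08:15-16:15.
Quinn ∩ Dmitri ∩ Teo: 08:15-11:00, 12:00-13:30.
Quinn ∩ Dmitri ∩ Teo ∩ Hiro: 08:15-11:00, 12:00-13:15.
Quinn ∩ Dmitri ∩ Teo ∩ Hiro ∩ Jonas: 08:15-11:00, 12:00-13:15.
Quinn ∩ Dmitri ∩ Teo ∩ Hiro ∩ Jonas ∩ Nadia: 08:15-10:00, 12:00-13:15.
So the common availability across everyone is 08:15-10:00, 12:00-13:15.
The first common window of at least 30 minutes is 08:15-10:00, so the earliest start is 08:15.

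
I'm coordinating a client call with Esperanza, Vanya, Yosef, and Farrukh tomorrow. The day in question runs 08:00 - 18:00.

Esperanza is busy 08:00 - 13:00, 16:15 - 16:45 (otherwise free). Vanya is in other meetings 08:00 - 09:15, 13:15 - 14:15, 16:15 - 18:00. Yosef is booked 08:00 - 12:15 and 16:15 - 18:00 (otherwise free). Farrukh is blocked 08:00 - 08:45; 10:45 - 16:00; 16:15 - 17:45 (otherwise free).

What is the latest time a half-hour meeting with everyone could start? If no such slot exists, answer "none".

Esperanza free: 13:00-16:15, 16:45-18:00 (invert busy blocks within the working day).
Vanya free: 09:15-13:15, 14:15-16:15 (invert busy blocks within the working day).
Yosef free: 12:15-16:15 (invert busy blocks within the working day).
Farrukh free: 08:45-10:45, 16:00-16:15, 17:45-18:00 (invert busy blocks within the working day).
Esperanza ∩ Vanya: 13:00-13:15, 14:15-16:15.
Esperanza ∩ Vanya ∩ Yosef: 13:00-13:15, 14:15-16:15.
Esperanza ∩ Vanya ∩ Yosef ∩ Farrukh: 16:00-16:15.
No common window is at least 30 minutes long.

none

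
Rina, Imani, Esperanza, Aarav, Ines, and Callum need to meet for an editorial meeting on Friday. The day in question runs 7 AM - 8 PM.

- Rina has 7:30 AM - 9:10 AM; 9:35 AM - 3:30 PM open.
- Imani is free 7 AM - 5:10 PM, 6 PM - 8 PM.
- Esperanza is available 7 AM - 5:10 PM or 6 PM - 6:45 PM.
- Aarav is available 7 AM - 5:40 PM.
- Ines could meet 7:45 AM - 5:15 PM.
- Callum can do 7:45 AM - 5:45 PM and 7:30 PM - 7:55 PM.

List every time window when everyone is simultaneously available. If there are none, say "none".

Rina ∩ Imani: 07:30-09:10, 09:35-15:30.
Rina ∩ Imani ∩ Esperanza: 07:30-09:10, 09:35-15:30.
Rina ∩ Imani ∩ Esperanza ∩ Aarav: 07:30-09:10, 09:35-15:30.
Rina ∩ Imani ∩ Esperanza ∩ Aarav ∩ Ines: 07:45-09:10, 09:35-15:30.
Rina ∩ Imani ∩ Esperanza ∩ Aarav ∩ Ines ∩ Callum: 07:45-09:10, 09:35-15:30.
Those are the intersection windows.

07:45-09:10, 09:35-15:30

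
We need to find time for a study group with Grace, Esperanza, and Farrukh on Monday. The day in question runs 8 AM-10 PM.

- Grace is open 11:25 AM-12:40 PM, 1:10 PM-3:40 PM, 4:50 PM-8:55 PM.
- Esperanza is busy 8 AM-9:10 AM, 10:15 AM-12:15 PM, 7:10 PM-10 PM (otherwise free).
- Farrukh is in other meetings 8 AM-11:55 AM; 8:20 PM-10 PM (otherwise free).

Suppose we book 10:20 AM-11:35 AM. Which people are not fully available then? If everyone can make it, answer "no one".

Esperanza, Farrukh, Grace

Grace free: 11:25-12:40, 13:10-15:40, 16:50-20:55.
Esperanza free: 09:10-10:15, 12:15-19:10 (invert busy blocks within the working day).
Farrukh free: 11:55-20:20 (invert busy blocks within the working day).
Grace: not fully free for 10:20-11:35. Esperanza: not fully free for 10:20-11:35. Farrukh: not fully free for 10:20-11:35.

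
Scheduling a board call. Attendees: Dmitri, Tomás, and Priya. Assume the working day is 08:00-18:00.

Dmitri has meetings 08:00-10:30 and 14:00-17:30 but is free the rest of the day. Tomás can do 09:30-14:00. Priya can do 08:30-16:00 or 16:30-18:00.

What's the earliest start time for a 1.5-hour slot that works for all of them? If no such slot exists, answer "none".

10:30

Dmitri free: 10:30-14:00, 17:30-18:00 (invert busy blocks within the working day).
Tomás free: 09:30-14:00.
Priya free: 08:30-16:00, 16:30-18:00.
Dmitri ∩ Tomás: 10:30-14:00.
Dmitri ∩ Tomás ∩ Priya: 10:30-14:00.
The first common window of at least 90 minutes is 10:30-14:00, so the earliest start is 10:30.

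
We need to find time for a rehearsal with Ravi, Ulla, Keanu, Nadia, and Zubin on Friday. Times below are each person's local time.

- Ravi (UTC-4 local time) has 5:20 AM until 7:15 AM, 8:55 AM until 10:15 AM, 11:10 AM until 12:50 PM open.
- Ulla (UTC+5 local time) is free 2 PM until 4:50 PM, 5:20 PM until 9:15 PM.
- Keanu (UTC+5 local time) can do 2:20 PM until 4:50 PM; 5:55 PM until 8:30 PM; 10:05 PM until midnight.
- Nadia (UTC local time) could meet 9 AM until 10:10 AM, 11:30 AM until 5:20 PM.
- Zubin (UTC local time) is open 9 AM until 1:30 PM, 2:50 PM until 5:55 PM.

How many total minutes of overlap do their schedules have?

Ravi in UTC: 09:20-11:15, 12:55-14:15, 15:10-16:50 (add 4h to convert from UTC-4).
Ulla in UTC: 09:00-11:50, 12:20-16:15 (subtract 5h to convert from UTC+5).
Keanu in UTC: 09:20-11:50, 12:55-15:30, 17:05-19:00 (subtract 5h to convert from UTC+5).
Nadia in UTC: 09:00-10:10, 11:30-17:20.
Zubin in UTC: 09:00-13:30, 14:50-17:55.
Ravi ∩ Ulla: 09:20-11:15, 12:55-14:15, 15:10-16:15.
Ravi ∩ Ulla ∩ Keanu: 09:20-11:15, 12:55-14:15, 15:10-15:30.
Ravi ∩ Ulla ∩ Keanu ∩ Nadia: 09:20-10:10, 12:55-14:15, 15:10-15:30.
Ravi ∩ Ulla ∩ Keanu ∩ Nadia ∩ Zubin: 09:20-10:10, 12:55-13:30, 15:10-15:30.
Summing the common windows: 50 + 35 + 20 = 105 minutes.

105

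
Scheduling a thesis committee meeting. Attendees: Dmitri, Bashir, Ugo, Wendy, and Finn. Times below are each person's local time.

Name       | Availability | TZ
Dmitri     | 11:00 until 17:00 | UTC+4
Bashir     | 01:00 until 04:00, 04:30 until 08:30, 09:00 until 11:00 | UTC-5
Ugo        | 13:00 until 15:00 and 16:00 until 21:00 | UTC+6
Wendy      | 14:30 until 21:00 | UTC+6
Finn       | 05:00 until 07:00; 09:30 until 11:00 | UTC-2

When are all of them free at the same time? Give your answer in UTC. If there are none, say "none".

Dmitri in UTC: 07:00-13:00 (subtract 4h to convert from UTC+4).
Bashir in UTC: 06:00-09:00, 09:30-13:30, 14:00-16:00 (add 5h to convert from UTC-5).
Ugo in UTC: 07:00-09:00, 10:00-15:00 (subtract 6h to convert from UTC+6).
Wendy in UTC: 08:30-15:00 (subtract 6h to convert from UTC+6).
Finn in UTC: 07:00-09:00, 11:30-13:00 (add 2h to convert from UTC-2).
Dmitri ∩ Bashir: 07:00-09:00, 09:30-13:00.
Dmitri ∩ Bashir ∩ Ugo: 07:00-09:00, 10:00-13:00.
Dmitri ∩ Bashir ∩ Ugo ∩ Wendy: 08:30-09:00, 10:00-13:00.
Dmitri ∩ Bashir ∩ Ugo ∩ Wendy ∩ Finn: 08:30-09:00, 11:30-13:00.

08:30-09:00, 11:30-13:00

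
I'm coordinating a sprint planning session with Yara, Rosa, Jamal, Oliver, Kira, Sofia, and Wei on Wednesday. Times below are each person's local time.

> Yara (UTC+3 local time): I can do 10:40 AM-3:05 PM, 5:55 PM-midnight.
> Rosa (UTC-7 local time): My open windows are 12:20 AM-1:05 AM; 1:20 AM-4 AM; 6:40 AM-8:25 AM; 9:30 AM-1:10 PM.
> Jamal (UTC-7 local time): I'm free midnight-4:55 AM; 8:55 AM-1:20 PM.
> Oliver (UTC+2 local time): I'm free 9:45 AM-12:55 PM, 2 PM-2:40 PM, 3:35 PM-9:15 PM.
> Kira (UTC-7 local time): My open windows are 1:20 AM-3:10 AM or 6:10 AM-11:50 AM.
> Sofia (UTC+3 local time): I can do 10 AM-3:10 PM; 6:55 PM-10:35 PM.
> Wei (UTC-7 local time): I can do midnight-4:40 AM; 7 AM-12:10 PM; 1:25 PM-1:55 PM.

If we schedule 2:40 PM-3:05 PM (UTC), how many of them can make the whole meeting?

Yara in UTC: 07:40-12:05, 14:55-21:00 (subtract 3h to convert from UTC+3).
Rosa in UTC: 07:20-08:05, 08:20-11:00, 13:40-15:25, 16:30-20:10 (add 7h to convert from UTC-7).
Jamal in UTC: 07:00-11:55, 15:55-20:20 (add 7h to convert from UTC-7).
Oliver in UTC: 07:45-10:55, 12:00-12:40, 13:35-19:15 (subtract 2h to convert from UTC+2).
Kira in UTC: 08:20-10:10, 13:10-18:50 (add 7h to convert from UTC-7).
Sofia in UTC: 07:00-12:10, 15:55-19:35 (subtract 3h to convert from UTC+3).
Wei in UTC: 07:00-11:40, 14:00-19:10, 20:25-20:55 (add 7h to convert from UTC-7).
Rosa, Oliver, Kira, and Wei can make the full 14:40-15:05 slot — that's 4.

4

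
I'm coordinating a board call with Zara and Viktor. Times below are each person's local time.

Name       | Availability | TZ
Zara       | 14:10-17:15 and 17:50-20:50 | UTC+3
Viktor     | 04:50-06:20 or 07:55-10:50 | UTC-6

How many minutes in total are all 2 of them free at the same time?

210

Zara in UTC: 11:10-14:15, 14:50-17:50 (subtract 3h to convert from UTC+3).
Viktor in UTC: 10:50-12:20, 13:55-16:50 (add 6h to convert from UTC-6).
Zara ∩ Viktor: 11:10-12:20, 13:55-14:15, 14:50-16:50.
Summing the common windows: 70 + 20 + 120 = 210 minutes.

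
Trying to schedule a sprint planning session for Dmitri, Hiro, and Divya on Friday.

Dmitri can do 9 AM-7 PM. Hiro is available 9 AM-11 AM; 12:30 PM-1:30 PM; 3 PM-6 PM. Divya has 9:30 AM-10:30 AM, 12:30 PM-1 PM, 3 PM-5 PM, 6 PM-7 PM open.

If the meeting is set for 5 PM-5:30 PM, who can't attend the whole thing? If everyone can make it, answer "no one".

Divya

Dmitri: free for 17:00-17:30. Hiro: free for 17:00-17:30. Divya: not fully free for 17:00-17:30.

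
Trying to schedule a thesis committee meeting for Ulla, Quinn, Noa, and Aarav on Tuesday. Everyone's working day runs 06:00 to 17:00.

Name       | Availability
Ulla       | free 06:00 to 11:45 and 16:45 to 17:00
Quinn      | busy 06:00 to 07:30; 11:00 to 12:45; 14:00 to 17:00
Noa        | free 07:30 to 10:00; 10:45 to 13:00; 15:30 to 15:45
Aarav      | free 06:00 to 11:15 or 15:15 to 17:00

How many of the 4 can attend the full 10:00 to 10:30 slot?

Ulla free: 06:00-11:45, 16:45-17:00.
Quinn free: 07:30-11:00, 12:45-14:00 (invert busy blocks within the working day).
Noa free: 07:30-10:00, 10:45-13:00, 15:30-15:45.
Aarav free: 06:00-11:15, 15:15-17:00.
Ulla, Quinn, and Aarav can make the full 10:00-10:30 slot — that's 3.

3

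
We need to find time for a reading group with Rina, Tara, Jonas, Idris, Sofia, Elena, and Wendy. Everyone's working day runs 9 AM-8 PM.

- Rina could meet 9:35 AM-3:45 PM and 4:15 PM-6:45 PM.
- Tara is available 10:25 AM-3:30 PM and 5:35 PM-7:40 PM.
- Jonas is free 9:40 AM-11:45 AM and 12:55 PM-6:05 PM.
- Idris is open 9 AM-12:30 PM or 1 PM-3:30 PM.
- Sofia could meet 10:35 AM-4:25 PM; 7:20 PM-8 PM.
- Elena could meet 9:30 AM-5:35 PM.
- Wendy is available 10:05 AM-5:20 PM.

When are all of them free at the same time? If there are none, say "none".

Rina ∩ Tara: 10:25-15:30, 17:35-18:45.
Rina ∩ Tara ∩ Jonas: 10:25-11:45, 12:55-15:30, 17:35-18:05.
Rina ∩ Tara ∩ Jonas ∩ Idris: 10:25-11:45, 13:00-15:30.
Rina ∩ Tara ∩ Jonas ∩ Idris ∩ Sofia: 10:35-11:45, 13:00-15:30.
Rina ∩ Tara ∩ Jonas ∩ Idris ∩ Sofia ∩ Elena: 10:35-11:45, 13:00-15:30.
Rina ∩ Tara ∩ Jonas ∩ Idris ∩ Sofia ∩ Elena ∩ Wendy: 10:35-11:45, 13:00-15:30.

10:35-11:45, 13:00-15:30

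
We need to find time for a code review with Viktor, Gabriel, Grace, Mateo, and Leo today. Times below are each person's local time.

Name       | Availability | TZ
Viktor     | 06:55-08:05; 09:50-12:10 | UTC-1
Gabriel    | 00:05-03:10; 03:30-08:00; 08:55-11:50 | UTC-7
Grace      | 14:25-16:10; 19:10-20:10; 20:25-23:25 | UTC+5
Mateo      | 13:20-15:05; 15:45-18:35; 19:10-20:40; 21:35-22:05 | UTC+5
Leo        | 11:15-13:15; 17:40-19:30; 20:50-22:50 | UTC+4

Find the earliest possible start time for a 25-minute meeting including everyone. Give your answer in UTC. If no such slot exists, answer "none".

Viktor in UTC: 07:55-09:05, 10:50-13:10 (add 1h to convert from UTC-1).
Gabriel in UTC: 07:05-10:10, 10:30-15:00, 15:55-18:50 (add 7h to convert from UTC-7).
Grace in UTC: 09:25-11:10, 14:10-15:10, 15:25-18:25 (subtract 5h to convert from UTC+5).
Mateo in UTC: 08:20-10:05, 10:45-13:35, 14:10-15:40, 16:35-17:05 (subtract 5h to convert from UTC+5).
Leo in UTC: 07:15-09:15, 13:40-15:30, 16:50-18:50 (subtract 4h to convert from UTC+4).
Viktor ∩ Gabriel: 07:55-09:05, 10:50-13:10.
Viktor ∩ Gabriel ∩ Grace: 10:50-11:10.
Viktor ∩ Gabriel ∩ Grace ∩ Mateo: 10:50-11:10.
Viktor ∩ Gabriel ∩ Grace ∩ Mateo ∩ Leo: ∅.
There is no time when everyone is free.
No common window is at least 25 minutes long.

none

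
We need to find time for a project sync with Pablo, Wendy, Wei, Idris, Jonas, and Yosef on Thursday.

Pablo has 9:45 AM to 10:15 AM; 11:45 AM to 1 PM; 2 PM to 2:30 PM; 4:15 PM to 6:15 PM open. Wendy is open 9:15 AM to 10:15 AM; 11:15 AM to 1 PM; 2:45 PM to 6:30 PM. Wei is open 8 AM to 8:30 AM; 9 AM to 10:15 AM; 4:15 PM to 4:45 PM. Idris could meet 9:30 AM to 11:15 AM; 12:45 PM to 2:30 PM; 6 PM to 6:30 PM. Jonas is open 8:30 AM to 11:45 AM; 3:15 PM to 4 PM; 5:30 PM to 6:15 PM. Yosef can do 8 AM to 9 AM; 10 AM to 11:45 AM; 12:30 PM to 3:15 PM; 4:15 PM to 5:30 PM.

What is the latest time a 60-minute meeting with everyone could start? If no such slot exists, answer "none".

Pablo ∩ Wendy: 09:45-10:15, 11:45-13:00, 16:15-18:15.
Pablo ∩ Wendy ∩ Wei: 09:45-10:15, 16:15-16:45.
Pablo ∩ Wendy ∩ Wei ∩ Idris: 09:45-10:15.
Pablo ∩ Wendy ∩ Wei ∩ Idris ∩ Jonas: 09:45-10:15.
Pablo ∩ Wendy ∩ Wei ∩ Idris ∩ Jonas ∩ Yosef: 10:00-10:15.
So the common availability across everyone is 10:00-10:15.
No common window is at least 60 minutes long.

none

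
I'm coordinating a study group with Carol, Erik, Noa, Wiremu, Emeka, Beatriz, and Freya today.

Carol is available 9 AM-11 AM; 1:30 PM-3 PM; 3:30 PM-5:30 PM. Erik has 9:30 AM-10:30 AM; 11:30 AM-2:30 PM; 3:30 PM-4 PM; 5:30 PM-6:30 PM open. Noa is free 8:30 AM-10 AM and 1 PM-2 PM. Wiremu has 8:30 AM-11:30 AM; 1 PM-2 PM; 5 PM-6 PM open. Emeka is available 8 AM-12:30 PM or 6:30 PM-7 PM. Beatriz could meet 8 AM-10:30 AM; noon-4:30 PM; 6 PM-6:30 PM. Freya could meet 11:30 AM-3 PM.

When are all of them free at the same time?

Carol ∩ Erik: 09:30-10:30, 13:30-14:30, 15:30-16:00.
Carol ∩ Erik ∩ Noa: 09:30-10:00, 13:30-14:00.
Carol ∩ Erik ∩ Noa ∩ Wiremu: 09:30-10:00, 13:30-14:00.
Carol ∩ Erik ∩ Noa ∩ Wiremu ∩ Emeka: 09:30-10:00.
Carol ∩ Erik ∩ Noa ∩ Wiremu ∩ Emeka ∩ Beatriz: 09:30-10:00.
Carol ∩ Erik ∩ Noa ∩ Wiremu ∩ Emeka ∩ Beatriz ∩ Freya: ∅.
There is no time when everyone is free.

none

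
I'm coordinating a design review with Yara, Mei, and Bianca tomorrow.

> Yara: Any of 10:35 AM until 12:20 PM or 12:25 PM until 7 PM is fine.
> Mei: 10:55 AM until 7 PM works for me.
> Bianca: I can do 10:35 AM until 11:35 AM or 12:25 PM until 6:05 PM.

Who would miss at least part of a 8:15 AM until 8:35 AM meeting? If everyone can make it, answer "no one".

Yara: not fully free for 08:15-08:35. Mei: not fully free for 08:15-08:35. Bianca: not fully free for 08:15-08:35.

Bianca, Mei, Yara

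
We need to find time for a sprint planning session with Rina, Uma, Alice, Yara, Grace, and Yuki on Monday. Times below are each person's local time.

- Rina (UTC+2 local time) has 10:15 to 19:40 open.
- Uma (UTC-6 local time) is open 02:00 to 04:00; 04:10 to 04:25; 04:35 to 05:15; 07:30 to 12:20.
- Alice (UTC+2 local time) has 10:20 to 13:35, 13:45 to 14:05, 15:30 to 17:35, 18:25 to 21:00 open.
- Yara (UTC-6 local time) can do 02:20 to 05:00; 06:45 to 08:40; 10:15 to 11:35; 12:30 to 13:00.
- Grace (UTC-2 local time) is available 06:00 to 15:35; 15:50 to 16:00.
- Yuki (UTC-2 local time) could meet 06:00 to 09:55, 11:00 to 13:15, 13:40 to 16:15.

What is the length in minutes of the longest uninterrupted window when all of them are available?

100

Rina in UTC: 08:15-17:40 (subtract 2h to convert from UTC+2).
Uma in UTC: 08:00-10:00, 10:10-10:25, 10:35-11:15, 13:30-18:20 (add 6h to convert from UTC-6).
Alice in UTC: 08:20-11:35, 11:45-12:05, 13:30-15:35, 16:25-19:00 (subtract 2h to convert from UTC+2).
Yara in UTC: 08:20-11:00, 12:45-14:40, 16:15-17:35, 18:30-19:00 (add 6h to convert from UTC-6).
Grace in UTC: 08:00-17:35, 17:50-18:00 (add 2h to convert from UTC-2).
Yuki in UTC: 08:00-11:55, 13:00-15:15, 15:40-18:15 (add 2h to convert from UTC-2).
Rina ∩ Uma: 08:15-10:00, 10:10-10:25, 10:35-11:15, 13:30-17:40.
Rina ∩ Uma ∩ Alice: 08:20-10:00, 10:10-10:25, 10:35-11:15, 13:30-15:35, 16:25-17:40.
Rina ∩ Uma ∩ Alice ∩ Yara: 08:20-10:00, 10:10-10:25, 10:35-11:00, 13:30-14:40, 16:25-17:35.
Rina ∩ Uma ∩ Alice ∩ Yara ∩ Grace: 08:20-10:00, 10:10-10:25, 10:35-11:00, 13:30-14:40, 16:25-17:35.
Rina ∩ Uma ∩ Alice ∩ Yara ∩ Grace ∩ Yuki: 08:20-10:00, 10:10-10:25, 10:35-11:00, 13:30-14:40, 16:25-17:35.
The longest is 08:20-10:00 at 100 minutes.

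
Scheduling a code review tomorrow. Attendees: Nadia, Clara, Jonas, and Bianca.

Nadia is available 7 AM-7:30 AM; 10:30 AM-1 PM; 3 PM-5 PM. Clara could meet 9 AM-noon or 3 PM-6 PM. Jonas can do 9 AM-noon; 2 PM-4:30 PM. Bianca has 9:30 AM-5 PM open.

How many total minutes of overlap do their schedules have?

180

Nadia ∩ Clara: 10:30-12:00, 15:00-17:00.
Nadia ∩ Clara ∩ Jonas: 10:30-12:00, 15:00-16:30.
Nadia ∩ Clara ∩ Jonas ∩ Bianca: 10:30-12:00, 15:00-16:30.
Summing the common windows: 90 + 90 = 180 minutes.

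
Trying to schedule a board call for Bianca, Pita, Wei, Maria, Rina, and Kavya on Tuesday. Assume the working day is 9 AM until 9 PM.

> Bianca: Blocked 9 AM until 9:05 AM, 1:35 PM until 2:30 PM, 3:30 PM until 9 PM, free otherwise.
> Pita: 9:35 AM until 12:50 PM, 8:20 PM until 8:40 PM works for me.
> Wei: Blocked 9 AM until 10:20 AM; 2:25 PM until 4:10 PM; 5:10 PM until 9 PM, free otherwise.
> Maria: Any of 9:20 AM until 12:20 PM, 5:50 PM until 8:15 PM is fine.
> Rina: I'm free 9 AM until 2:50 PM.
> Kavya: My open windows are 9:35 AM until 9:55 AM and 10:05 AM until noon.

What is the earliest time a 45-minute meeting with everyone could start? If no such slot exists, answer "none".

10:20

Bianca free: 09:05-13:35, 14:30-15:30 (invert busy blocks within the working day).
Pita free: 09:35-12:50, 20:20-20:40.
Wei free: 10:20-14:25, 16:10-17:10 (invert busy blocks within the working day).
Maria free: 09:20-12:20, 17:50-20:15.
Rina free: 09:00-14:50.
Kavya free: 09:35-09:55, 10:05-12:00.
Bianca ∩ Pita: 09:35-12:50.
Bianca ∩ Pita ∩ Wei: 10:20-12:50.
Bianca ∩ Pita ∩ Wei ∩ Maria: 10:20-12:20.
Bianca ∩ Pita ∩ Wei ∩ Maria ∩ Rina: 10:20-12:20.
Bianca ∩ Pita ∩ Wei ∩ Maria ∩ Rina ∩ Kavya: 10:20-12:00.
Those are the intersection windows.
The first common window of at least 45 minutes is 10:20-12:00, so the earliest start is 10:20.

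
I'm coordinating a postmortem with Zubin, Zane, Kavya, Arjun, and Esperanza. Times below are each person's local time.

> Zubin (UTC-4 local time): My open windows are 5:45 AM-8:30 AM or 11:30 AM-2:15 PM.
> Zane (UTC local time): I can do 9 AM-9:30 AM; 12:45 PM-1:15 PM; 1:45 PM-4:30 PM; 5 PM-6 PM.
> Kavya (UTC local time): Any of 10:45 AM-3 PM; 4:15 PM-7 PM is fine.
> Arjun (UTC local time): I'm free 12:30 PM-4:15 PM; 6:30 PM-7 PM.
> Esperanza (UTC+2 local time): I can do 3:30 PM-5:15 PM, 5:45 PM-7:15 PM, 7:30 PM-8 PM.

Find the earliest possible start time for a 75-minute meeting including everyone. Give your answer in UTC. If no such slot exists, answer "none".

Zubin in UTC: 09:45-12:30, 15:30-18:15 (add 4h to convert from UTC-4).
Zane in UTC: 09:00-09:30, 12:45-13:15, 13:45-16:30, 17:00-18:00.
Kavya in UTC: 10:45-15:00, 16:15-19:00.
Arjun in UTC: 12:30-16:15, 18:30-19:00.
Esperanza in UTC: 13:30-15:15, 15:45-17:15, 17:30-18:00 (subtract 2h to convert from UTC+2).
Zubin ∩ Zane: 15:30-16:30, 17:00-18:00.
Zubin ∩ Zane ∩ Kavya: 16:15-16:30, 17:00-18:00.
Zubin ∩ Zane ∩ Kavya ∩ Arjun: ∅.
Zubin ∩ Zane ∩ Kavya ∩ Arjun ∩ Esperanza: ∅.
There is no time when everyone is free.
No common window is at least 75 minutes long.

none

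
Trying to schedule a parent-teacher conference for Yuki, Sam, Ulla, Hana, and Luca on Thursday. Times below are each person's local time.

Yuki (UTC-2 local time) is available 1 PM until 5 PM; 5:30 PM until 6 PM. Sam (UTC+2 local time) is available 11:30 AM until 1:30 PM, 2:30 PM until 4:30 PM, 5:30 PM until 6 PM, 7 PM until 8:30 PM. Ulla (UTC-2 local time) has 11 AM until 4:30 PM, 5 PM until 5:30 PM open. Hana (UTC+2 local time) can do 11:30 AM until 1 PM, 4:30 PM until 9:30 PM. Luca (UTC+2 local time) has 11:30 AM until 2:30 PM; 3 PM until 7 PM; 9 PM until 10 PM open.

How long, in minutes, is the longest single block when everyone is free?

Yuki in UTC: 15:00-19:00, 19:30-20:00 (add 2h to convert from UTC-2).
Sam in UTC: 09:30-11:30, 12:30-14:30, 15:30-16:00, 17:00-18:30 (subtract 2h to convert from UTC+2).
Ulla in UTC: 13:00-18:30, 19:00-19:30 (add 2h to convert from UTC-2).
Hana in UTC: 09:30-11:00, 14:30-19:30 (subtract 2h to convert from UTC+2).
Luca in UTC: 09:30-12:30, 13:00-17:00, 19:00-20:00 (subtract 2h to convert from UTC+2).
Yuki ∩ Sam: 15:30-16:00, 17:00-18:30.
Yuki ∩ Sam ∩ Ulla: 15:30-16:00, 17:00-18:30.
Yuki ∩ Sam ∩ Ulla ∩ Hana: 15:30-16:00, 17:00-18:30.
Yuki ∩ Sam ∩ Ulla ∩ Hana ∩ Luca: 15:30-16:00.
Those are the intersection windows.
The longest is 15:30-16:00 at 30 minutes.

30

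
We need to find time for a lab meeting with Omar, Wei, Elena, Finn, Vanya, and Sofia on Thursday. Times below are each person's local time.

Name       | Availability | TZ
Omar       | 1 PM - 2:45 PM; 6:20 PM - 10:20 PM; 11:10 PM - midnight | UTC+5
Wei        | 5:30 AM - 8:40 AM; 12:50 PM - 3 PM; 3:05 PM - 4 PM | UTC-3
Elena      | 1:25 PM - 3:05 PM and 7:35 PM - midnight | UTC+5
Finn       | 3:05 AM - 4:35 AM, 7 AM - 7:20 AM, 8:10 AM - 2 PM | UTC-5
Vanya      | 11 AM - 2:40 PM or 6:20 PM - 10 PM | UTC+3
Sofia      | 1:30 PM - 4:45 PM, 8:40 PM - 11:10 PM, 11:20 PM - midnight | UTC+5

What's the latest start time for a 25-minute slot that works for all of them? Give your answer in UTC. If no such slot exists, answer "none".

Omar in UTC: 08:00-09:45, 13:20-17:20, 18:10-19:00 (subtract 5h to convert from UTC+5).
Wei in UTC: 08:30-11:40, 15:50-18:00, 18:05-19:00 (add 3h to convert from UTC-3).
Elena in UTC: 08:25-10:05, 14:35-19:00 (subtract 5h to convert from UTC+5).
Finn in UTC: 08:05-09:35, 12:00-12:20, 13:10-19:00 (add 5h to convert from UTC-5).
Vanya in UTC: 08:00-11:40, 15:20-19:00 (subtract 3h to convert from UTC+3).
Sofia in UTC: 08:30-11:45, 15:40-18:10, 18:20-19:00 (subtract 5h to convert from UTC+5).
Omar ∩ Wei: 08:30-09:45, 15:50-17:20, 18:10-19:00.
Omar ∩ Wei ∩ Elena: 08:30-09:45, 15:50-17:20, 18:10-19:00.
Omar ∩ Wei ∩ Elena ∩ Finn: 08:30-09:35, 15:50-17:20, 18:10-19:00.
Omar ∩ Wei ∩ Elena ∩ Finn ∩ Vanya: 08:30-09:35, 15:50-17:20, 18:10-19:00.
Omar ∩ Wei ∩ Elena ∩ Finn ∩ Vanya ∩ Sofia: 08:30-09:35, 15:50-17:20, 18:20-19:00.
So the common availability across everyone is 08:30-09:35, 15:50-17:20, 18:20-19:00.
The last common window of at least 25 minutes is 18:20-19:00; a 25-minute meeting can start as late as 18:35 and still end by 19:00.

18:35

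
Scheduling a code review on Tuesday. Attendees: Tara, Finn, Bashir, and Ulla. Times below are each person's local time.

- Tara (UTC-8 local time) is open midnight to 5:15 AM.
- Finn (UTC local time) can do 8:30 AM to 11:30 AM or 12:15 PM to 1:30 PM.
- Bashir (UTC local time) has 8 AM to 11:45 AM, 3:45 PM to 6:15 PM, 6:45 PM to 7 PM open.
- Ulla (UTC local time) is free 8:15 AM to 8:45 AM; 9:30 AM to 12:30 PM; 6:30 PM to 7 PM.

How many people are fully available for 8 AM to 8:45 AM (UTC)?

Tara in UTC: 08:00-13:15 (add 8h to convert from UTC-8).
Finn in UTC: 08:30-11:30, 12:15-13:30.
Bashir in UTC: 08:00-11:45, 15:45-18:15, 18:45-19:00.
Ulla in UTC: 08:15-08:45, 09:30-12:30, 18:30-19:00.
Tara and Bashir can make the full 08:00-08:45 slot — that's 2.

2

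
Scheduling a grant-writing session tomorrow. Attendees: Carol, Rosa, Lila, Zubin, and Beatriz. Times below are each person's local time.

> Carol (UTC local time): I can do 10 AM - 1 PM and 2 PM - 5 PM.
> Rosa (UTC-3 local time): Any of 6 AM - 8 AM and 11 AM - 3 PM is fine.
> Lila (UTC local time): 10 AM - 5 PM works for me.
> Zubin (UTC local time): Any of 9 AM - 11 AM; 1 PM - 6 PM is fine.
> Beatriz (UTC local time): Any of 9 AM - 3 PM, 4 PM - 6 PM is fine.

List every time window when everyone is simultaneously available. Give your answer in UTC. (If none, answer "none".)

10:00-11:00, 14:00-15:00, 16:00-17:00

Carol in UTC: 10:00-13:00, 14:00-17:00.
Rosa in UTC: 09:00-11:00, 14:00-18:00 (add 3h to convert from UTC-3).
Lila in UTC: 10:00-17:00.
Zubin in UTC: 09:00-11:00, 13:00-18:00.
Beatriz in UTC: 09:00-15:00, 16:00-18:00.
Carol ∩ Rosa: 10:00-11:00, 14:00-17:00.
Carol ∩ Rosa ∩ Lila: 10:00-11:00, 14:00-17:00.
Carol ∩ Rosa ∩ Lila ∩ Zubin: 10:00-11:00, 14:00-17:00.
Carol ∩ Rosa ∩ Lila ∩ Zubin ∩ Beatriz: 10:00-11:00, 14:00-15:00, 16:00-17:00.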